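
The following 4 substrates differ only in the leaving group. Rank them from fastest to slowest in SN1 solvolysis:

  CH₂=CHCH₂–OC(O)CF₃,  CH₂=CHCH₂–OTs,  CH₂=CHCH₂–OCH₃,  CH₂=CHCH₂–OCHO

Same R in every case — rank the leaving groups.
A good leaving group is a weak base: the lower the pKₐ of its conjugate acid, the more readily it departs.
CH₂=CHCH₂–OTs loses OTs⁻: pKₐ(p-CH₃C₆H₄SO₃H (TsOH)) ≈ -2.8
CH₂=CHCH₂–OC(O)CF₃ loses CF₃COO⁻: pKₐ(CF₃COOH) ≈ 0.2
CH₂=CHCH₂–OCHO loses HCOO⁻: pKₐ(HCOOH) ≈ 3.8
CH₂=CHCH₂–OCH₃ loses CH₃O⁻: pKₐ(CH₃OH) ≈ 15.5

CH₂=CHCH₂–OTs > CH₂=CHCH₂–OC(O)CF₃ > CH₂=CHCH₂–OCHO > CH₂=CHCH₂–OCH₃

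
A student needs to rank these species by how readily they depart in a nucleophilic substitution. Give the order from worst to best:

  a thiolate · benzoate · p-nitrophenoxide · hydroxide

A good leaving group is a weak base: the lower the pKₐ of its conjugate acid, the more readily it departs.
benzoate: pKₐ(C₆H₅COOH) ≈ 4.2
p-nitrophenoxide: pKₐ(p-nitrophenol) ≈ 7.2
a thiolate: pKₐ(RSH (a thiol)) ≈ 10.5
hydroxide: pKₐ(H₂O) ≈ 15.7
Listed from poorest to best leaving group as asked.

hydroxide < a thiolate < p-nitrophenoxide < benzoate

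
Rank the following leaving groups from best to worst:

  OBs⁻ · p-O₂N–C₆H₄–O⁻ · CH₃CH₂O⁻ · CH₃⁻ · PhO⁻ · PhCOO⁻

OBs⁻ > PhCOO⁻ > p-O₂N–C₆H₄–O⁻ > PhO⁻ > CH₃CH₂O⁻ > CH₃⁻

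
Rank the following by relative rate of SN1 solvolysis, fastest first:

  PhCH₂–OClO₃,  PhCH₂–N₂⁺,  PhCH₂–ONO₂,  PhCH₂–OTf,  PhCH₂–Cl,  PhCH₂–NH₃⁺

Same R in every case — rank the leaving groups.
A good leaving group is a weak base: the lower the pKₐ of its conjugate acid, the more readily it departs.
PhCH₂–N₂⁺ loses N₂: no meaningful conjugate acid; N₂ departs as an exceptionally stable neutral molecule
PhCH₂–OTf loses OTf⁻: pKₐ(CF₃SO₃H (triflic acid)) ≈ -14
PhCH₂–OClO₃ loses ClO₄⁻: pKₐ(HClO₄) ≈ -10
PhCH₂–Cl loses Cl⁻: pKₐ(HCl) ≈ -7
PhCH₂–ONO₂ loses NO₃⁻: pKₐ(HNO₃) ≈ -1.3
PhCH₂–NH₃⁺ loses NH₃: pKₐ(NH₄⁺) ≈ 9.2

PhCH₂–N₂⁺ > PhCH₂–OTf > PhCH₂–OClO₃ > PhCH₂–Cl > PhCH₂–ONO₂ > PhCH₂–NH₃⁺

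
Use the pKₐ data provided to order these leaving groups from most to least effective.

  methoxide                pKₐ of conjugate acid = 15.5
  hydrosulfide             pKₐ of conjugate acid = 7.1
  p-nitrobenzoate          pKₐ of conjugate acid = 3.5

p-nitrobenzoate > hydrosulfide > methoxide

Lower conjugate-acid pKₐ ⇒ weaker base ⇒ better leaving group.
Sorting by the given values: p-nitrobenzoate (3.5), hydrosulfide (7.1), methoxide (15.5).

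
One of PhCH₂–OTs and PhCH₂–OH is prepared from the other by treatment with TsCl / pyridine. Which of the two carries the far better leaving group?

PhCH₂–OTs

From PhCH₂–OH the departing group would be OH⁻ (pKₐ(H₂O) ≈ 15.7). Strong base; essentially never leaves without prior activation.
From PhCH₂–OTs the leaving group is OTs⁻ (pKₐ(p-CH₃C₆H₄SO₃H (TsOH)) ≈ -2.8). Resonance-delocalised arenesulfonate.
Treatment with TsCl / pyridine works by converting the hydroxyl into a tosylate, making PhCH₂–OTs enormously more reactive.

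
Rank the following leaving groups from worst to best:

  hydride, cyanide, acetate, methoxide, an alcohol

The more stable X⁻ (or X) is on its own — i.e. the weaker a base it is — the better a leaving group it makes.
an alcohol: pKₐ(R'OH₂⁺) ≈ -2.4
acetate: pKₐ(CH₃COOH) ≈ 4.8
cyanide: pKₐ(HCN) ≈ 9.2 — sp carbon stabilises the charge somewhat, but still a poor LG
methoxide: pKₐ(CH₃OH) ≈ 15.5
hydride: pKₐ(H₂) ≈ 36
Reversing gives the worst-to-best order requested.

hydride < methoxide < cyanide < acetate < an alcohol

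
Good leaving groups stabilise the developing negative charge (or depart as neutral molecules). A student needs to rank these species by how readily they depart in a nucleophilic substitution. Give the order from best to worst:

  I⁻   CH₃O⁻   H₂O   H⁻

I⁻ > H₂O > CH₃O⁻ > H⁻

Leaving-group ability tracks the stability of the departed species; conjugate-acid pKₐ is the usual yardstick (lower pKₐ → better LG).
I⁻: pKₐ(HI) ≈ -10
H₂O: pKₐ(H₃O⁺) ≈ -1.7
CH₃O⁻: pKₐ(CH₃OH) ≈ 15.5
H⁻: pKₐ(H₂) ≈ 36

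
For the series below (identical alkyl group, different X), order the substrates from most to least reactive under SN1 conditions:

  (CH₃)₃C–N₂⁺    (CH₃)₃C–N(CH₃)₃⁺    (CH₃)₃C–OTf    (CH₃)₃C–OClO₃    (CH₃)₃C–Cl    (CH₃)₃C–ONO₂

With the same alkyl group throughout, only the leaving group differentiates the rates.
The more stable X⁻ (or X) is on its own — i.e. the weaker a base it is — the better a leaving group it makes.
(CH₃)₃C–N₂⁺ loses N₂: no meaningful conjugate acid; N₂ departs as an exceptionally stable neutral molecule
(CH₃)₃C–OTf loses OTf⁻: pKₐ(CF₃SO₃H (triflic acid)) ≈ -14
(CH₃)₃C–OClO₃ loses ClO₄⁻: pKₐ(HClO₄) ≈ -10
(CH₃)₃C–Cl loses Cl⁻: pKₐ(HCl) ≈ -7
(CH₃)₃C–ONO₂ loses NO₃⁻: pKₐ(HNO₃) ≈ -1.3
(CH₃)₃C–N(CH₃)₃⁺ loses NR'₃: pKₐ(R'₃NH⁺) ≈ 10.7

(CH₃)₃C–N₂⁺ > (CH₃)₃C–OTf > (CH₃)₃C–OClO₃ > (CH₃)₃C–Cl > (CH₃)₃C–ONO₂ > (CH₃)₃C–N(CH₃)₃⁺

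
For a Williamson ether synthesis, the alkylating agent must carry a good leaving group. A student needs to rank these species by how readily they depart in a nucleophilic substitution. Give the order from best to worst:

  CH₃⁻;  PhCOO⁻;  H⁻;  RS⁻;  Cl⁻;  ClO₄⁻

ClO₄⁻ > Cl⁻ > PhCOO⁻ > RS⁻ > H⁻ > CH₃⁻

Leaving-group ability tracks the stability of the departed species; conjugate-acid pKₐ is the usual yardstick (lower pKₐ → better LG).
ClO₄⁻: pKₐ(HClO₄) ≈ -10
Cl⁻: pKₐ(HCl) ≈ -7
PhCOO⁻: pKₐ(C₆H₅COOH) ≈ 4.2
RS⁻: pKₐ(RSH (a thiol)) ≈ 10.5
H⁻: pKₐ(H₂) ≈ 36
CH₃⁻: pKₐ(CH₄) ≈ 48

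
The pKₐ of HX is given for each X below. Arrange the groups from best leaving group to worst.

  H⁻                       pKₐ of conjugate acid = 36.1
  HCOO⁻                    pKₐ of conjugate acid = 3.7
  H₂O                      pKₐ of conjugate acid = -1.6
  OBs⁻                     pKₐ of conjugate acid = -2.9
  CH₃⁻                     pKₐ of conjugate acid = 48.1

OBs⁻ > H₂O > HCOO⁻ > H⁻ > CH₃⁻

Lower conjugate-acid pKₐ ⇒ weaker base ⇒ better leaving group.
Sorting by the given values: OBs⁻ (-2.9), H₂O (-1.6), HCOO⁻ (3.7), H⁻ (36.1), CH₃⁻ (48.1).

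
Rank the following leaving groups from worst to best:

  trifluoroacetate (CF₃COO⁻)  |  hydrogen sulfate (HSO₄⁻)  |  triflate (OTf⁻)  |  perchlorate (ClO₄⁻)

trifluoroacetate (CF₃COO⁻) < hydrogen sulfate (HSO₄⁻) < perchlorate (ClO₄⁻) < triflate (OTf⁻)

A good leaving group is a weak base: the lower the pKₐ of its conjugate acid, the more readily it departs.
triflate (OTf⁻): pKₐ(CF₃SO₃H (triflic acid)) ≈ -14 — charge spread over three oxygens and a CF₃ group; the premier leaving group in synthesis
perchlorate (ClO₄⁻): pKₐ(HClO₄) ≈ -10
hydrogen sulfate (HSO₄⁻): pKₐ(H₂SO₄) ≈ -3
trifluoroacetate (CF₃COO⁻): pKₐ(CF₃COOH) ≈ 0.2 — strongly electron-withdrawing CF₃ stabilises the carboxylate
Reversing gives the worst-to-best order requested.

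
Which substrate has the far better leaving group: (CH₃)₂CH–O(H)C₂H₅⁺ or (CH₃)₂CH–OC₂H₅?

(CH₃)₂CH–O(H)C₂H₅⁺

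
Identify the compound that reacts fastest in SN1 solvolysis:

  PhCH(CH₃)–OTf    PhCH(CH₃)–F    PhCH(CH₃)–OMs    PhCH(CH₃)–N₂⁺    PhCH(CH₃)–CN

PhCH(CH₃)–N₂⁺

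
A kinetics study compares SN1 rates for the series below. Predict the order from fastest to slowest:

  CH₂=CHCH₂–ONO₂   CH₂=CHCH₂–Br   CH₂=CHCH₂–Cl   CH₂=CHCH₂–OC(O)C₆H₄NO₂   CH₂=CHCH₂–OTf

CH₂=CHCH₂–OTf > CH₂=CHCH₂–Br > CH₂=CHCH₂–Cl > CH₂=CHCH₂–ONO₂ > CH₂=CHCH₂–OC(O)C₆H₄NO₂

The skeletons are identical, so relative rate is governed entirely by leaving-group ability.
The more stable X⁻ (or X) is on its own — i.e. the weaker a base it is — the better a leaving group it makes.
CH₂=CHCH₂–OTf loses OTf⁻: pKₐ(CF₃SO₃H (triflic acid)) ≈ -14
CH₂=CHCH₂–Br loses Br⁻: pKₐ(HBr) ≈ -9
CH₂=CHCH₂–Cl loses Cl⁻: pKₐ(HCl) ≈ -7
CH₂=CHCH₂–ONO₂ loses NO₃⁻: pKₐ(HNO₃) ≈ -1.3
CH₂=CHCH₂–OC(O)C₆H₄NO₂ loses p-O₂N–C₆H₄–COO⁻: pKₐ(p-nitrobenzoic acid) ≈ 3.4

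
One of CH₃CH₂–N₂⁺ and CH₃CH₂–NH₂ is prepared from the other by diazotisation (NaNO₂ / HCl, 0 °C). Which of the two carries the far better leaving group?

CH₃CH₂–N₂⁺

From CH₃CH₂–NH₂ the departing group would be NH₂⁻ (pKₐ(NH₃) ≈ 38). Extremely strong base; never a leaving group.
From CH₃CH₂–N₂⁺ the leaving group is N₂ (no meaningful conjugate acid; N₂ departs as an exceptionally stable neutral molecule).
Diazotisation (NaNO₂ / HCl, 0 °C) works by generating a diazonium salt that expels N₂, making CH₃CH₂–N₂⁺ enormously more reactive.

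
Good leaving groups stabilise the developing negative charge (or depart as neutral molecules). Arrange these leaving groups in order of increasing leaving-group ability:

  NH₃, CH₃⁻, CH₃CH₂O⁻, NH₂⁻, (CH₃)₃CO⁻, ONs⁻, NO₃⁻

CH₃⁻ < NH₂⁻ < (CH₃)₃CO⁻ < CH₃CH₂O⁻ < NH₃ < NO₃⁻ < ONs⁻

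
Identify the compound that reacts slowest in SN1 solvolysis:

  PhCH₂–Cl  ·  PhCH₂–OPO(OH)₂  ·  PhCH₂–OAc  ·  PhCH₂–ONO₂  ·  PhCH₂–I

PhCH₂–OAc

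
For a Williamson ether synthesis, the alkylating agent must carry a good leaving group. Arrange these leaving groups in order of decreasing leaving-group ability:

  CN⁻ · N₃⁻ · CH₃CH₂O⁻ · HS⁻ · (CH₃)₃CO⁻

N₃⁻ > HS⁻ > CN⁻ > CH₃CH₂O⁻ > (CH₃)₃CO⁻

Leaving-group ability tracks the stability of the departed species; conjugate-acid pKₐ is the usual yardstick (lower pKₐ → better LG).
N₃⁻: pKₐ(HN₃) ≈ 4.7
HS⁻: pKₐ(H₂S) ≈ 7
CN⁻: pKₐ(HCN) ≈ 9.2
CH₃CH₂O⁻: pKₐ(CH₃CH₂OH) ≈ 16
(CH₃)₃CO⁻: pKₐ(t-BuOH) ≈ 18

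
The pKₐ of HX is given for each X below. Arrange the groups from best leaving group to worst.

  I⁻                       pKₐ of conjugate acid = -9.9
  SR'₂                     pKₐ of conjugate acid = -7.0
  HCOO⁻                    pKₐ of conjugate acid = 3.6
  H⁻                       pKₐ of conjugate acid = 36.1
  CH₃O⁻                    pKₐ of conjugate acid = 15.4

I⁻ > SR'₂ > HCOO⁻ > CH₃O⁻ > H⁻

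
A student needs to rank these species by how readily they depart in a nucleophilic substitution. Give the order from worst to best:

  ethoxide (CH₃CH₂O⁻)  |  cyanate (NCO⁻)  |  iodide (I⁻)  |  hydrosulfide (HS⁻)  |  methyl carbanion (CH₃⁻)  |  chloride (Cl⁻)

methyl carbanion (CH₃⁻) < ethoxide (CH₃CH₂O⁻) < hydrosulfide (HS⁻) < cyanate (NCO⁻) < chloride (Cl⁻) < iodide (I⁻)

A good leaving group is a weak base: the lower the pKₐ of its conjugate acid, the more readily it departs.
iodide (I⁻): pKₐ(HI) ≈ -10
chloride (Cl⁻): pKₐ(HCl) ≈ -7
cyanate (NCO⁻): pKₐ(HOCN) ≈ 3.5
hydrosulfide (HS⁻): pKₐ(H₂S) ≈ 7
ethoxide (CH₃CH₂O⁻): pKₐ(CH₃CH₂OH) ≈ 16
methyl carbanion (CH₃⁻): pKₐ(CH₄) ≈ 48
Listed from poorest to best leaving group as asked.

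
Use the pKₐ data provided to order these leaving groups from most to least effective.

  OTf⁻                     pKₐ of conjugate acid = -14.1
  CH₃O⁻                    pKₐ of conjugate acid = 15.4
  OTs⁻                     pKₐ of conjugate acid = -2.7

OTf⁻ > OTs⁻ > CH₃O⁻

Lower conjugate-acid pKₐ ⇒ weaker base ⇒ better leaving group.
Sorting by the given values: OTf⁻ (-14.1), OTs⁻ (-2.7), CH₃O⁻ (15.4).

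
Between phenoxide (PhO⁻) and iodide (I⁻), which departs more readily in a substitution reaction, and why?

iodide (I⁻) is the better leaving group.
pKₐ(HI) ≈ -10 versus pKₐ(C₆H₅OH (phenol)) ≈ 10: iodide (I⁻) is the much weaker base.
Large, highly polarisable; very weak base.

iodide (I⁻)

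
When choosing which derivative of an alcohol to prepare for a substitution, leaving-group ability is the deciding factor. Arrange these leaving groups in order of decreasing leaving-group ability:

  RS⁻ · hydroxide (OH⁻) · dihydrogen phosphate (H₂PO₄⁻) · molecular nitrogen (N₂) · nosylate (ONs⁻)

Leaving-group ability tracks the stability of the departed species; conjugate-acid pKₐ is the usual yardstick (lower pKₐ → better LG).
molecular nitrogen (N₂): no meaningful conjugate acid; N₂ departs as an exceptionally stable neutral molecule
nosylate (ONs⁻): pKₐ(p-O₂NC₆H₄SO₃H) ≈ -3.5
dihydrogen phosphate (H₂PO₄⁻): pKₐ(H₃PO₄) ≈ 2.1
RS⁻: pKₐ(RSH (a thiol)) ≈ 10.5
hydroxide (OH⁻): pKₐ(H₂O) ≈ 15.7

molecular nitrogen (N₂) > nosylate (ONs⁻) > dihydrogen phosphate (H₂PO₄⁻) > RS⁻ > hydroxide (OH⁻)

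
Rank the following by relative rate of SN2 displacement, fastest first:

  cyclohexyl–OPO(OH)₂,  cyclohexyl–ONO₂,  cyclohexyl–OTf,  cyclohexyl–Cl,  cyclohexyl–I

With the same alkyl group throughout, only the leaving group differentiates the rates.
Leaving-group ability tracks the stability of the departed species; conjugate-acid pKₐ is the usual yardstick (lower pKₐ → better LG).
cyclohexyl–OTf loses OTf⁻: pKₐ(CF₃SO₃H (triflic acid)) ≈ -14
cyclohexyl–I loses I⁻: pKₐ(HI) ≈ -10
cyclohexyl–Cl loses Cl⁻: pKₐ(HCl) ≈ -7
cyclohexyl–ONO₂ loses NO₃⁻: pKₐ(HNO₃) ≈ -1.3
cyclohexyl–OPO(OH)₂ loses H₂PO₄⁻: pKₐ(H₃PO₄) ≈ 2.1

cyclohexyl–OTf > cyclohexyl–I > cyclohexyl–Cl > cyclohexyl–ONO₂ > cyclohexyl–OPO(OH)₂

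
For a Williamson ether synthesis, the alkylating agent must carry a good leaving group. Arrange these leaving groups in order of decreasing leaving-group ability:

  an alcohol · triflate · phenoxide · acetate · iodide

triflate > iodide > an alcohol > acetate > phenoxide

triflate: pKₐ(CF₃SO₃H (triflic acid)) ≈ -14
iodide: pKₐ(HI) ≈ -10
an alcohol: pKₐ(R'OH₂⁺) ≈ -2.4
acetate: pKₐ(CH₃COOH) ≈ 4.8 — resonance-stabilised but still a weak base
phenoxide: pKₐ(C₆H₅OH (phenol)) ≈ 10 — resonance into the ring helps, but still a poor LG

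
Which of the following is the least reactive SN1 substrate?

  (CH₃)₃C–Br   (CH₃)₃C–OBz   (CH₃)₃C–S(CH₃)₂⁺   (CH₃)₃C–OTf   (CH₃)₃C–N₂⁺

(CH₃)₃C–OBz

The skeletons are identical, so relative rate is governed entirely by leaving-group ability.
A good leaving group is a weak base: the lower the pKₐ of its conjugate acid, the more readily it departs.
(CH₃)₃C–N₂⁺ loses N₂: no meaningful conjugate acid; N₂ departs as an exceptionally stable neutral molecule
(CH₃)₃C–OTf loses OTf⁻: pKₐ(CF₃SO₃H (triflic acid)) ≈ -14
(CH₃)₃C–Br loses Br⁻: pKₐ(HBr) ≈ -9
(CH₃)₃C–S(CH₃)₂⁺ loses SR'₂: pKₐ(R'₂SH⁺) ≈ -7
(CH₃)₃C–OBz loses PhCOO⁻: pKₐ(C₆H₅COOH) ≈ 4.2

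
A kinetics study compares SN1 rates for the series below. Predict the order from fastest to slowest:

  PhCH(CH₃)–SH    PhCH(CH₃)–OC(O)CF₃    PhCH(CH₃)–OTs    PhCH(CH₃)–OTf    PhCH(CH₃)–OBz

PhCH(CH₃)–OTf > PhCH(CH₃)–OTs > PhCH(CH₃)–OC(O)CF₃ > PhCH(CH₃)–OBz > PhCH(CH₃)–SH

Identical carbon frameworks mean the comparison reduces to leaving-group quality.
A good leaving group is a weak base: the lower the pKₐ of its conjugate acid, the more readily it departs.
PhCH(CH₃)–OTf loses OTf⁻: pKₐ(CF₃SO₃H (triflic acid)) ≈ -14
PhCH(CH₃)–OTs loses OTs⁻: pKₐ(p-CH₃C₆H₄SO₃H (TsOH)) ≈ -2.8
PhCH(CH₃)–OC(O)CF₃ loses CF₃COO⁻: pKₐ(CF₃COOH) ≈ 0.2
PhCH(CH₃)–OBz loses PhCOO⁻: pKₐ(C₆H₅COOH) ≈ 4.2
PhCH(CH₃)–SH loses HS⁻: pKₐ(H₂S) ≈ 7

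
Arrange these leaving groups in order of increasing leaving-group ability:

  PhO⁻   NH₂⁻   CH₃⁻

Rank by basicity of the departing species: weakest base leaves most easily.
PhO⁻: pKₐ(C₆H₅OH (phenol)) ≈ 10 — resonance into the ring helps, but still a poor LG
NH₂⁻: pKₐ(NH₃) ≈ 38 — extremely strong base; never a leaving group
CH₃⁻: pKₐ(CH₄) ≈ 48 — unstabilised carbanion; the worst conceivable leaving group
Listed from poorest to best leaving group as asked.

CH₃⁻ < NH₂⁻ < PhO⁻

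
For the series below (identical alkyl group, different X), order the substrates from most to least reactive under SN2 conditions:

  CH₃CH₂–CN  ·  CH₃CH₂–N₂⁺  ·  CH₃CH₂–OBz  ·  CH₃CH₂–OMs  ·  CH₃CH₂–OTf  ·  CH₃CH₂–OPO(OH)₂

Identical carbon frameworks mean the comparison reduces to leaving-group quality.
Rank by basicity of the departing species: weakest base leaves most easily.
CH₃CH₂–N₂⁺ loses N₂: no meaningful conjugate acid; N₂ departs as an exceptionally stable neutral molecule
CH₃CH₂–OTf loses OTf⁻: pKₐ(CF₃SO₃H (triflic acid)) ≈ -14
CH₃CH₂–OMs loses OMs⁻: pKₐ(CH₃SO₃H (MsOH)) ≈ -1.9
CH₃CH₂–OPO(OH)₂ loses H₂PO₄⁻: pKₐ(H₃PO₄) ≈ 2.1
CH₃CH₂–OBz loses PhCOO⁻: pKₐ(C₆H₅COOH) ≈ 4.2
CH₃CH₂–CN loses CN⁻: pKₐ(HCN) ≈ 9.2

CH₃CH₂–N₂⁺ > CH₃CH₂–OTf > CH₃CH₂–OMs > CH₃CH₂–OPO(OH)₂ > CH₃CH₂–OBz > CH₃CH₂–CN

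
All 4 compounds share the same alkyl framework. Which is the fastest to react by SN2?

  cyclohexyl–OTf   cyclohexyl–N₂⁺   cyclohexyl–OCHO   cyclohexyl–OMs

Identical carbon frameworks mean the comparison reduces to leaving-group quality.
Rank by basicity of the departing species: weakest base leaves most easily.
cyclohexyl–N₂⁺ loses N₂: no meaningful conjugate acid; N₂ departs as an exceptionally stable neutral molecule
cyclohexyl–OTf loses OTf⁻: pKₐ(CF₃SO₃H (triflic acid)) ≈ -14
cyclohexyl–OMs loses OMs⁻: pKₐ(CH₃SO₃H (MsOH)) ≈ -1.9
cyclohexyl–OCHO loses HCOO⁻: pKₐ(HCOOH) ≈ 3.8

cyclohexyl–N₂⁺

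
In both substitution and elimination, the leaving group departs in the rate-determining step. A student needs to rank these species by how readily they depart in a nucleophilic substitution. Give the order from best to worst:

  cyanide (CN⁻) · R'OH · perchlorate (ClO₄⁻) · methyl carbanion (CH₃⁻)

perchlorate (ClO₄⁻) > R'OH > cyanide (CN⁻) > methyl carbanion (CH₃⁻)

perchlorate (ClO₄⁻): pKₐ(HClO₄) ≈ -10
R'OH: pKₐ(R'OH₂⁺) ≈ -2.4 — neutral; leaves from a protonated ether (an oxonium ion, R–O(H)R'⁺)
cyanide (CN⁻): pKₐ(HCN) ≈ 9.2
methyl carbanion (CH₃⁻): pKₐ(CH₄) ≈ 48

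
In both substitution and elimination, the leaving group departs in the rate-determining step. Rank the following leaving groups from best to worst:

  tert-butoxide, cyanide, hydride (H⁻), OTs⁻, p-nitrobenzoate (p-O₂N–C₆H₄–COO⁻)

Leaving-group ability tracks the stability of the departed species; conjugate-acid pKₐ is the usual yardstick (lower pKₐ → better LG).
OTs⁻: pKₐ(p-CH₃C₆H₄SO₃H (TsOH)) ≈ -2.8
p-nitrobenzoate (p-O₂N–C₆H₄–COO⁻): pKₐ(p-nitrobenzoic acid) ≈ 3.4
cyanide: pKₐ(HCN) ≈ 9.2
tert-butoxide: pKₐ(t-BuOH) ≈ 18
hydride (H⁻): pKₐ(H₂) ≈ 36

OTs⁻ > p-nitrobenzoate (p-O₂N–C₆H₄–COO⁻) > cyanide > tert-butoxide > hydride (H⁻)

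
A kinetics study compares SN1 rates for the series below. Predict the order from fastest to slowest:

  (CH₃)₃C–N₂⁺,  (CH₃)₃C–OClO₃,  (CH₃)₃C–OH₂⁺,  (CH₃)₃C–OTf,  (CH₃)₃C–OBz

With the same alkyl group throughout, only the leaving group differentiates the rates.
The more stable X⁻ (or X) is on its own — i.e. the weaker a base it is — the better a leaving group it makes.
(CH₃)₃C–N₂⁺ loses N₂: no meaningful conjugate acid; N₂ departs as an exceptionally stable neutral molecule
(CH₃)₃C–OTf loses OTf⁻: pKₐ(CF₃SO₃H (triflic acid)) ≈ -14
(CH₃)₃C–OClO₃ loses ClO₄⁻: pKₐ(HClO₄) ≈ -10
(CH₃)₃C–OH₂⁺ loses H₂O: pKₐ(H₃O⁺) ≈ -1.7
(CH₃)₃C–OBz loses PhCOO⁻: pKₐ(C₆H₅COOH) ≈ 4.2

(CH₃)₃C–N₂⁺ > (CH₃)₃C–OTf > (CH₃)₃C–OClO₃ > (CH₃)₃C–OH₂⁺ > (CH₃)₃C–OBz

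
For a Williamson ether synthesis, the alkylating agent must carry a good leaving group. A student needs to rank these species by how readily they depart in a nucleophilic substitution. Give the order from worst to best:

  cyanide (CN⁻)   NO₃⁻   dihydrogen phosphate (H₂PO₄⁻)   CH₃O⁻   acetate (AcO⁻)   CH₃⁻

CH₃⁻ < CH₃O⁻ < cyanide (CN⁻) < acetate (AcO⁻) < dihydrogen phosphate (H₂PO₄⁻) < NO₃⁻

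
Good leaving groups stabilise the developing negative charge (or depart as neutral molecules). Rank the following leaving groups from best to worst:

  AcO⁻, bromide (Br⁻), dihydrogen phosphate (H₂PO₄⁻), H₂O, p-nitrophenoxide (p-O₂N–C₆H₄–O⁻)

bromide (Br⁻): pKₐ(HBr) ≈ -9 — weak base; good leaving group
H₂O: pKₐ(H₃O⁺) ≈ -1.7 — neutral; leaves from a protonated alcohol (R–OH₂⁺)
dihydrogen phosphate (H₂PO₄⁻): pKₐ(H₃PO₄) ≈ 2.1 — moderate base; biological leaving group after further activation
AcO⁻: pKₐ(CH₃COOH) ≈ 4.8
p-nitrophenoxide (p-O₂N–C₆H₄–O⁻): pKₐ(p-nitrophenol) ≈ 7.2

bromide (Br⁻) > H₂O > dihydrogen phosphate (H₂PO₄⁻) > AcO⁻ > p-nitrophenoxide (p-O₂N–C₆H₄–O⁻)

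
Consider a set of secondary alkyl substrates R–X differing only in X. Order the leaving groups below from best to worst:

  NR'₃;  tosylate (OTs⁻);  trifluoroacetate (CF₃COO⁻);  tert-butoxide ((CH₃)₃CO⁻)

tosylate (OTs⁻) > trifluoroacetate (CF₃COO⁻) > NR'₃ > tert-butoxide ((CH₃)₃CO⁻)

tosylate (OTs⁻): pKₐ(p-CH₃C₆H₄SO₃H (TsOH)) ≈ -2.8
trifluoroacetate (CF₃COO⁻): pKₐ(CF₃COOH) ≈ 0.2
NR'₃: pKₐ(R'₃NH⁺) ≈ 10.7
tert-butoxide ((CH₃)₃CO⁻): pKₐ(t-BuOH) ≈ 18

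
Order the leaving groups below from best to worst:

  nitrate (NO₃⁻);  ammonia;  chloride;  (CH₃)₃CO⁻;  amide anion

Rank by basicity of the departing species: weakest base leaves most easily.
chloride: pKₐ(HCl) ≈ -7
nitrate (NO₃⁻): pKₐ(HNO₃) ≈ -1.3
ammonia: pKₐ(NH₄⁺) ≈ 9.2
(CH₃)₃CO⁻: pKₐ(t-BuOH) ≈ 18
amide anion: pKₐ(NH₃) ≈ 38

chloride > nitrate (NO₃⁻) > ammonia > (CH₃)₃CO⁻ > amide anion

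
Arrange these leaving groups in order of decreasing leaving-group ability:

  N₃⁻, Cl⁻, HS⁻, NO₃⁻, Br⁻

Br⁻ > Cl⁻ > NO₃⁻ > N₃⁻ > HS⁻

Rank by basicity of the departing species: weakest base leaves most easily.
Br⁻: pKₐ(HBr) ≈ -9
Cl⁻: pKₐ(HCl) ≈ -7
NO₃⁻: pKₐ(HNO₃) ≈ -1.3
N₃⁻: pKₐ(HN₃) ≈ 4.7
HS⁻: pKₐ(H₂S) ≈ 7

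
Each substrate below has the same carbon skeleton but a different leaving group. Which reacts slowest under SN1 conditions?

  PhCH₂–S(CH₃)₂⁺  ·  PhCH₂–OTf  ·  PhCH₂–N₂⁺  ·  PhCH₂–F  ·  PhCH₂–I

PhCH₂–F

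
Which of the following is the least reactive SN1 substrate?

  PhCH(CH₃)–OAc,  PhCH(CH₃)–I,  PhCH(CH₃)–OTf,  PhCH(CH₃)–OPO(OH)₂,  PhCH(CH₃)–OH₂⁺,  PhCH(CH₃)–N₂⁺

PhCH(CH₃)–OAc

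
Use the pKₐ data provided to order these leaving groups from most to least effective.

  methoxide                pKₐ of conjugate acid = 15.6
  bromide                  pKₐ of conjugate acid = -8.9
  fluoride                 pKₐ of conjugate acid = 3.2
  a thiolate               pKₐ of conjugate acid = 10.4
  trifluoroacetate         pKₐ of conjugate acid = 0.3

Lower conjugate-acid pKₐ ⇒ weaker base ⇒ better leaving group.
Sorting by the given values: bromide (-8.9), trifluoroacetate (0.3), fluoride (3.2), a thiolate (10.4), methoxide (15.6).

bromide > trifluoroacetate > fluoride > a thiolate > methoxide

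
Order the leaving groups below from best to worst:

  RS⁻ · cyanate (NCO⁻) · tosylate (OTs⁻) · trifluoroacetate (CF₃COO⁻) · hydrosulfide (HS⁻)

tosylate (OTs⁻) > trifluoroacetate (CF₃COO⁻) > cyanate (NCO⁻) > hydrosulfide (HS⁻) > RS⁻

A good leaving group is a weak base: the lower the pKₐ of its conjugate acid, the more readily it departs.
tosylate (OTs⁻): pKₐ(p-CH₃C₆H₄SO₃H (TsOH)) ≈ -2.8
trifluoroacetate (CF₃COO⁻): pKₐ(CF₃COOH) ≈ 0.2
cyanate (NCO⁻): pKₐ(HOCN) ≈ 3.5
hydrosulfide (HS⁻): pKₐ(H₂S) ≈ 7
RS⁻: pKₐ(RSH (a thiol)) ≈ 10.5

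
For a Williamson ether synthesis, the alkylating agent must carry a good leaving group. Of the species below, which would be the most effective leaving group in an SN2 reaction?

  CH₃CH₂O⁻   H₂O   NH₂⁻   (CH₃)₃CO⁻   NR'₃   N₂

N₂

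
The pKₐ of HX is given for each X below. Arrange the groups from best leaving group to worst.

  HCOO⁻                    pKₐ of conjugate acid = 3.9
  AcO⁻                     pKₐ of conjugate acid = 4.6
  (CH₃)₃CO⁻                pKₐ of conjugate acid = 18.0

HCOO⁻ > AcO⁻ > (CH₃)₃CO⁻

Lower conjugate-acid pKₐ ⇒ weaker base ⇒ better leaving group.
Sorting by the given values: HCOO⁻ (3.9), AcO⁻ (4.6), (CH₃)₃CO⁻ (18.0).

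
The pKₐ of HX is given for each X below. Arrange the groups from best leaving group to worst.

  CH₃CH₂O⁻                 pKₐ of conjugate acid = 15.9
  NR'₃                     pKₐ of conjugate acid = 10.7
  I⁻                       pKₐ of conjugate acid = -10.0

Lower conjugate-acid pKₐ ⇒ weaker base ⇒ better leaving group.
Sorting by the given values: I⁻ (-10.0), NR'₃ (10.7), CH₃CH₂O⁻ (15.9).

I⁻ > NR'₃ > CH₃CH₂O⁻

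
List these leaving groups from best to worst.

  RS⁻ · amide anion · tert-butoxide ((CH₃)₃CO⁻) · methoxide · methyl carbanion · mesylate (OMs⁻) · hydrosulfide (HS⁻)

Rank by basicity of the departing species: weakest base leaves most easily.
mesylate (OMs⁻): pKₐ(CH₃SO₃H (MsOH)) ≈ -1.9
hydrosulfide (HS⁻): pKₐ(H₂S) ≈ 7
RS⁻: pKₐ(RSH (a thiol)) ≈ 10.5
methoxide: pKₐ(CH₃OH) ≈ 15.5
tert-butoxide ((CH₃)₃CO⁻): pKₐ(t-BuOH) ≈ 18
amide anion: pKₐ(NH₃) ≈ 38
methyl carbanion: pKₐ(CH₄) ≈ 48

mesylate (OMs⁻) > hydrosulfide (HS⁻) > RS⁻ > methoxide > tert-butoxide ((CH₃)₃CO⁻) > amide anion > methyl carbanion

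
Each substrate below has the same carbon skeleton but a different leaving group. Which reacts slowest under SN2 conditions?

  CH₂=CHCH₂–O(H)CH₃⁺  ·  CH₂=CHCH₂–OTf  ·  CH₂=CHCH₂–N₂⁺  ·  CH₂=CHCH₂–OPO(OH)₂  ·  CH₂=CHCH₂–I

CH₂=CHCH₂–OPO(OH)₂

Same R in every case — rank the leaving groups.
Rank by basicity of the departing species: weakest base leaves most easily.
CH₂=CHCH₂–N₂⁺ loses N₂: no meaningful conjugate acid; N₂ departs as an exceptionally stable neutral molecule
CH₂=CHCH₂–OTf loses OTf⁻: pKₐ(CF₃SO₃H (triflic acid)) ≈ -14
CH₂=CHCH₂–I loses I⁻: pKₐ(HI) ≈ -10
CH₂=CHCH₂–O(H)CH₃⁺ loses R'OH: pKₐ(R'OH₂⁺) ≈ -2.4
CH₂=CHCH₂–OPO(OH)₂ loses H₂PO₄⁻: pKₐ(H₃PO₄) ≈ 2.1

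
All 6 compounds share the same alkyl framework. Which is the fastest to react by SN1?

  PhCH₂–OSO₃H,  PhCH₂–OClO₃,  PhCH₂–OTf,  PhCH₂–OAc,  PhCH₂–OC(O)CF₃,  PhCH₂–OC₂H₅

Same R in every case — rank the leaving groups.
Leaving-group ability tracks the stability of the departed species; conjugate-acid pKₐ is the usual yardstick (lower pKₐ → better LG).
PhCH₂–OTf loses OTf⁻: pKₐ(CF₃SO₃H (triflic acid)) ≈ -14
PhCH₂–OClO₃ loses ClO₄⁻: pKₐ(HClO₄) ≈ -10
PhCH₂–OSO₃H loses HSO₄⁻: pKₐ(H₂SO₄) ≈ -3
PhCH₂–OC(O)CF₃ loses CF₃COO⁻: pKₐ(CF₃COOH) ≈ 0.2
PhCH₂–OAc loses AcO⁻: pKₐ(CH₃COOH) ≈ 4.8
PhCH₂–OC₂H₅ loses CH₃CH₂O⁻: pKₐ(CH₃CH₂OH) ≈ 16

PhCH₂–OTf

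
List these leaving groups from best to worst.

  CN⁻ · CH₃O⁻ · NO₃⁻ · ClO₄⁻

A good leaving group is a weak base: the lower the pKₐ of its conjugate acid, the more readily it departs.
ClO₄⁻: pKₐ(HClO₄) ≈ -10
NO₃⁻: pKₐ(HNO₃) ≈ -1.3 — resonance-delocalised over three oxygens
CN⁻: pKₐ(HCN) ≈ 9.2 — sp carbon stabilises the charge somewhat, but still a poor LG
CH₃O⁻: pKₐ(CH₃OH) ≈ 15.5 — strong base; alkoxides do not leave unassisted

ClO₄⁻ > NO₃⁻ > CN⁻ > CH₃O⁻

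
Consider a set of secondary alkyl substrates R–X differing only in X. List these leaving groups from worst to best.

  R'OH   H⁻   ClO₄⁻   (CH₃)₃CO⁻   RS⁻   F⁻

H⁻ < (CH₃)₃CO⁻ < RS⁻ < F⁻ < R'OH < ClO₄⁻

A good leaving group is a weak base: the lower the pKₐ of its conjugate acid, the more readily it departs.
ClO₄⁻: pKₐ(HClO₄) ≈ -10
R'OH: pKₐ(R'OH₂⁺) ≈ -2.4
F⁻: pKₐ(HF) ≈ 3.2
RS⁻: pKₐ(RSH (a thiol)) ≈ 10.5
(CH₃)₃CO⁻: pKₐ(t-BuOH) ≈ 18
H⁻: pKₐ(H₂) ≈ 36
Reversing gives the worst-to-best order requested.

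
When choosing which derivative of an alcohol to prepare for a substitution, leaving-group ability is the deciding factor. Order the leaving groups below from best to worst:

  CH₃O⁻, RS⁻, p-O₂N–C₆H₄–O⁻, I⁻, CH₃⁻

I⁻ > p-O₂N–C₆H₄–O⁻ > RS⁻ > CH₃O⁻ > CH₃⁻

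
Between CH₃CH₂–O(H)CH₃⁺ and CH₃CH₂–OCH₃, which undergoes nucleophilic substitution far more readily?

CH₃CH₂–O(H)CH₃⁺

From CH₃CH₂–OCH₃ the departing group would be CH₃O⁻ (pKₐ(CH₃OH) ≈ 15.5). Strong base; alkoxides do not leave unassisted.
From CH₃CH₂–O(H)CH₃⁺ the leaving group is R'OH (pKₐ(R'OH₂⁺) ≈ -2.4). Neutral; leaves from a protonated ether (an oxonium ion, R–O(H)R'⁺).
(In practice CH₃CH₂–O(H)CH₃⁺ is made from CH₃CH₂–OCH₃ by protonation with concentrated HI, allowing neutral methanol, rather than methoxide, to depart.)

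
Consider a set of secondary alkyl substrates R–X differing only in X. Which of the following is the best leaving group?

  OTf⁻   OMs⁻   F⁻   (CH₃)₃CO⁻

OTf⁻: pKₐ(CF₃SO₃H (triflic acid)) ≈ -14
OMs⁻: pKₐ(CH₃SO₃H (MsOH)) ≈ -1.9
F⁻: pKₐ(HF) ≈ 3.2
(CH₃)₃CO⁻: pKₐ(t-BuOH) ≈ 18

OTf⁻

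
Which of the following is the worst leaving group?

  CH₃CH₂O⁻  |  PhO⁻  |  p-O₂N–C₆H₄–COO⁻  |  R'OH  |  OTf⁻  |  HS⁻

OTf⁻: pKₐ(CF₃SO₃H (triflic acid)) ≈ -14
R'OH: pKₐ(R'OH₂⁺) ≈ -2.4
p-O₂N–C₆H₄–COO⁻: pKₐ(p-nitrobenzoic acid) ≈ 3.4
HS⁻: pKₐ(H₂S) ≈ 7
PhO⁻: pKₐ(C₆H₅OH (phenol)) ≈ 10
CH₃CH₂O⁻: pKₐ(CH₃CH₂OH) ≈ 16

CH₃CH₂O⁻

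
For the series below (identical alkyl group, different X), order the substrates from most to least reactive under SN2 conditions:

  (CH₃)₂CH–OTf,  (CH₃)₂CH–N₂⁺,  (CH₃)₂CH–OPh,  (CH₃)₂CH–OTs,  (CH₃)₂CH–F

Same R in every case — rank the leaving groups.
The more stable X⁻ (or X) is on its own — i.e. the weaker a base it is — the better a leaving group it makes.
(CH₃)₂CH–N₂⁺ loses N₂: no meaningful conjugate acid; N₂ departs as an exceptionally stable neutral molecule
(CH₃)₂CH–OTf loses OTf⁻: pKₐ(CF₃SO₃H (triflic acid)) ≈ -14
(CH₃)₂CH–OTs loses OTs⁻: pKₐ(p-CH₃C₆H₄SO₃H (TsOH)) ≈ -2.8
(CH₃)₂CH–F loses F⁻: pKₐ(HF) ≈ 3.2
(CH₃)₂CH–OPh loses PhO⁻: pKₐ(C₆H₅OH (phenol)) ≈ 10

(CH₃)₂CH–N₂⁺ > (CH₃)₂CH–OTf > (CH₃)₂CH–OTs > (CH₃)₂CH–F > (CH₃)₂CH–OPh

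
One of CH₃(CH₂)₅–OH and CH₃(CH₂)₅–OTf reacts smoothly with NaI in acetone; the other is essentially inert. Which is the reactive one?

From CH₃(CH₂)₅–OH the departing group would be OH⁻ (pKₐ(H₂O) ≈ 15.7). Strong base; essentially never leaves without prior activation.
From CH₃(CH₂)₅–OTf the leaving group is OTf⁻ (pKₐ(CF₃SO₃H (triflic acid)) ≈ -14). Charge spread over three oxygens and a CF₃ group; the premier leaving group in synthesis.
(In practice CH₃(CH₂)₅–OTf is made from CH₃(CH₂)₅–OH by treatment with Tf₂O / 2,6-lutidine, converting the hydroxyl into a triflate.)

CH₃(CH₂)₅–OTf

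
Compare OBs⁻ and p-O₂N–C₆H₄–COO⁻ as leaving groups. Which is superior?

OBs⁻ is the better leaving group.
pKₐ(p-BrC₆H₄SO₃H) ≈ -2.8 versus pKₐ(p-nitrobenzoic acid) ≈ 3.4: OBs⁻ is the much weaker base.
Arenesulfonate with a p-bromo substituent.

OBs⁻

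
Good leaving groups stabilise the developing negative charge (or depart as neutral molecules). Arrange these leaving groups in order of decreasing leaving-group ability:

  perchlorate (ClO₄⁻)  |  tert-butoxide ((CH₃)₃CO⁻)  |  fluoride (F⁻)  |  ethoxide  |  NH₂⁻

The more stable X⁻ (or X) is on its own — i.e. the weaker a base it is — the better a leaving group it makes.
perchlorate (ClO₄⁻): pKₐ(HClO₄) ≈ -10 — extremely weak base; rarely used for safety reasons
fluoride (F⁻): pKₐ(HF) ≈ 3.2 — small and strongly basic; the poor halide leaving group
ethoxide: pKₐ(CH₃CH₂OH) ≈ 16
tert-butoxide ((CH₃)₃CO⁻): pKₐ(t-BuOH) ≈ 18 — bulky, strongly basic alkoxide
NH₂⁻: pKₐ(NH₃) ≈ 38

perchlorate (ClO₄⁻) > fluoride (F⁻) > ethoxide > tert-butoxide ((CH₃)₃CO⁻) > NH₂⁻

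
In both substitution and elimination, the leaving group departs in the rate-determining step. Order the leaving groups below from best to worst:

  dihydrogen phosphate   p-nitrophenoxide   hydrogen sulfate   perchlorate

perchlorate > hydrogen sulfate > dihydrogen phosphate > p-nitrophenoxide

perchlorate: pKₐ(HClO₄) ≈ -10
hydrogen sulfate: pKₐ(H₂SO₄) ≈ -3
dihydrogen phosphate: pKₐ(H₃PO₄) ≈ 2.1
p-nitrophenoxide: pKₐ(p-nitrophenol) ≈ 7.2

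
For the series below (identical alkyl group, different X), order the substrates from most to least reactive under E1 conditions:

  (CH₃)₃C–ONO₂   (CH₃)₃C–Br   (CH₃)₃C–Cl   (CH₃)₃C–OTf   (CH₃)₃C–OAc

(CH₃)₃C–OTf > (CH₃)₃C–Br > (CH₃)₃C–Cl > (CH₃)₃C–ONO₂ > (CH₃)₃C–OAc

With the same alkyl group throughout, only the leaving group differentiates the rates.
The more stable X⁻ (or X) is on its own — i.e. the weaker a base it is — the better a leaving group it makes.
(CH₃)₃C–OTf loses OTf⁻: pKₐ(CF₃SO₃H (triflic acid)) ≈ -14
(CH₃)₃C–Br loses Br⁻: pKₐ(HBr) ≈ -9
(CH₃)₃C–Cl loses Cl⁻: pKₐ(HCl) ≈ -7
(CH₃)₃C–ONO₂ loses NO₃⁻: pKₐ(HNO₃) ≈ -1.3
(CH₃)₃C–OAc loses AcO⁻: pKₐ(CH₃COOH) ≈ 4.8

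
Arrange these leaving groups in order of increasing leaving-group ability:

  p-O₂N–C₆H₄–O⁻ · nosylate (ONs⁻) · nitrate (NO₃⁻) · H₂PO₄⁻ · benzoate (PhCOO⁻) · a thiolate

a thiolate < p-O₂N–C₆H₄–O⁻ < benzoate (PhCOO⁻) < H₂PO₄⁻ < nitrate (NO₃⁻) < nosylate (ONs⁻)

Leaving-group ability tracks the stability of the departed species; conjugate-acid pKₐ is the usual yardstick (lower pKₐ → better LG).
nosylate (ONs⁻): pKₐ(p-O₂NC₆H₄SO₃H) ≈ -3.5
nitrate (NO₃⁻): pKₐ(HNO₃) ≈ -1.3
H₂PO₄⁻: pKₐ(H₃PO₄) ≈ 2.1
benzoate (PhCOO⁻): pKₐ(C₆H₅COOH) ≈ 4.2
p-O₂N–C₆H₄–O⁻: pKₐ(p-nitrophenol) ≈ 7.2
a thiolate: pKₐ(RSH (a thiol)) ≈ 10.5
Reversing gives the worst-to-best order requested.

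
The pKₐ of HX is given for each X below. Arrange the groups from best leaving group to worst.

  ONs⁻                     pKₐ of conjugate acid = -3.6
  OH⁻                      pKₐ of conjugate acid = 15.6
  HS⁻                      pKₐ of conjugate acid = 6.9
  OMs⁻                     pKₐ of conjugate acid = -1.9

Lower conjugate-acid pKₐ ⇒ weaker base ⇒ better leaving group.
Sorting by the given values: ONs⁻ (-3.6), OMs⁻ (-1.9), HS⁻ (6.9), OH⁻ (15.6).

ONs⁻ > OMs⁻ > HS⁻ > OH⁻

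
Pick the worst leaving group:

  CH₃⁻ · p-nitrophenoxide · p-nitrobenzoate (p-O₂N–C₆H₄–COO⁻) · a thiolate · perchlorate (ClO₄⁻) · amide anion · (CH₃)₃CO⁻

CH₃⁻

A good leaving group is a weak base: the lower the pKₐ of its conjugate acid, the more readily it departs.
perchlorate (ClO₄⁻): pKₐ(HClO₄) ≈ -10
p-nitrobenzoate (p-O₂N–C₆H₄–COO⁻): pKₐ(p-nitrobenzoic acid) ≈ 3.4
p-nitrophenoxide: pKₐ(p-nitrophenol) ≈ 7.2
a thiolate: pKₐ(RSH (a thiol)) ≈ 10.5
(CH₃)₃CO⁻: pKₐ(t-BuOH) ≈ 18
amide anion: pKₐ(NH₃) ≈ 38
CH₃⁻: pKₐ(CH₄) ≈ 48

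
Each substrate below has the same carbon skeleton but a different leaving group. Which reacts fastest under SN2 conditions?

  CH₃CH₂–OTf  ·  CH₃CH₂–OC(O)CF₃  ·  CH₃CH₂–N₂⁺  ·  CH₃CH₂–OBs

Same R in every case — rank the leaving groups.
Leaving-group ability tracks the stability of the departed species; conjugate-acid pKₐ is the usual yardstick (lower pKₐ → better LG).
CH₃CH₂–N₂⁺ loses N₂: no meaningful conjugate acid; N₂ departs as an exceptionally stable neutral molecule
CH₃CH₂–OTf loses OTf⁻: pKₐ(CF₃SO₃H (triflic acid)) ≈ -14
CH₃CH₂–OBs loses OBs⁻: pKₐ(p-BrC₆H₄SO₃H) ≈ -2.8
CH₃CH₂–OC(O)CF₃ loses CF₃COO⁻: pKₐ(CF₃COOH) ≈ 0.2

CH₃CH₂–N₂⁺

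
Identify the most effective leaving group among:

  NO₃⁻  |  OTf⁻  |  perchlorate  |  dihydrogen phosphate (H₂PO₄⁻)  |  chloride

OTf⁻

Rank by basicity of the departing species: weakest base leaves most easily.
OTf⁻: pKₐ(CF₃SO₃H (triflic acid)) ≈ -14
perchlorate: pKₐ(HClO₄) ≈ -10
chloride: pKₐ(HCl) ≈ -7
NO₃⁻: pKₐ(HNO₃) ≈ -1.3
dihydrogen phosphate (H₂PO₄⁻): pKₐ(H₃PO₄) ≈ 2.1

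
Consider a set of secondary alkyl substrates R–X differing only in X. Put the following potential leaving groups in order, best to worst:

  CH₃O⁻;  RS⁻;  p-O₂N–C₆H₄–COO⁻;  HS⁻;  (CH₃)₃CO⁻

p-O₂N–C₆H₄–COO⁻: pKₐ(p-nitrobenzoic acid) ≈ 3.4 — electron-withdrawing nitro group stabilises the carboxylate
HS⁻: pKₐ(H₂S) ≈ 7 — larger and more polarisable than the oxygen analogue
RS⁻: pKₐ(RSH (a thiol)) ≈ 10.5 — moderately basic; rarely leaves without activation
CH₃O⁻: pKₐ(CH₃OH) ≈ 15.5 — strong base; alkoxides do not leave unassisted
(CH₃)₃CO⁻: pKₐ(t-BuOH) ≈ 18

p-O₂N–C₆H₄–COO⁻ > HS⁻ > RS⁻ > CH₃O⁻ > (CH₃)₃CO⁻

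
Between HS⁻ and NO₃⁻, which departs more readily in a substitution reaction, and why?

NO₃⁻ is the better leaving group.
pKₐ(HNO₃) ≈ -1.3 versus pKₐ(H₂S) ≈ 7: NO₃⁻ is the much weaker base.
Resonance-delocalised over three oxygens.

NO₃⁻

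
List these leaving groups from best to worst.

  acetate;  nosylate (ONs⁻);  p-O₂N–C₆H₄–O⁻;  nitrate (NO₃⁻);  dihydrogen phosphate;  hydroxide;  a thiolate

nosylate (ONs⁻) > nitrate (NO₃⁻) > dihydrogen phosphate > acetate > p-O₂N–C₆H₄–O⁻ > a thiolate > hydroxide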